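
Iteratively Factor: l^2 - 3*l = (l)*(l - 3)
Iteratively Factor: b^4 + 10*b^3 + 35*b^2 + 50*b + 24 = (b + 4)*(b^3 + 6*b^2 + 11*b + 6) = (b + 1)*(b + 4)*(b^2 + 5*b + 6) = (b + 1)*(b + 2)*(b + 4)*(b + 3)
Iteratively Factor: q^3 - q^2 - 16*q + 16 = (q + 4)*(q^2 - 5*q + 4) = (q - 1)*(q + 4)*(q - 4)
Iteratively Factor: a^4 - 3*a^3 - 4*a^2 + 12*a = (a)*(a^3 - 3*a^2 - 4*a + 12) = a*(a - 3)*(a^2 - 4) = a*(a - 3)*(a + 2)*(a - 2)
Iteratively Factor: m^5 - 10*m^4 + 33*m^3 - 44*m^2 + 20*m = (m - 2)*(m^4 - 8*m^3 + 17*m^2 - 10*m) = (m - 2)^2*(m^3 - 6*m^2 + 5*m) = (m - 5)*(m - 2)^2*(m^2 - m) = m*(m - 5)*(m - 2)^2*(m - 1)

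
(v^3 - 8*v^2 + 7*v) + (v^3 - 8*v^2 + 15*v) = 2*v^3 - 16*v^2 + 22*v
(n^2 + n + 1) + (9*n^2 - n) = 10*n^2 + 1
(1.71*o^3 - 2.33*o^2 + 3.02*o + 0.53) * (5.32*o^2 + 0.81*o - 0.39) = 9.0972*o^5 - 11.0105*o^4 + 13.5122*o^3 + 6.1745*o^2 - 0.7485*o - 0.2067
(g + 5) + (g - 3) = 2*g + 2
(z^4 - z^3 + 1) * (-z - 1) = -z^5 + z^3 - z - 1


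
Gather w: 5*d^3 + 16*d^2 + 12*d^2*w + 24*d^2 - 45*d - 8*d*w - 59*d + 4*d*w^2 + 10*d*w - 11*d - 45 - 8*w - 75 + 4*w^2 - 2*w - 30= 5*d^3 + 40*d^2 - 115*d + w^2*(4*d + 4) + w*(12*d^2 + 2*d - 10) - 150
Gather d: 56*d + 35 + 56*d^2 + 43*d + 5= 56*d^2 + 99*d + 40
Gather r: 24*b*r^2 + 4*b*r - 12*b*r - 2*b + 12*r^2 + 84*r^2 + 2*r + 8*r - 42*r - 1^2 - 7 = -2*b + r^2*(24*b + 96) + r*(-8*b - 32) - 8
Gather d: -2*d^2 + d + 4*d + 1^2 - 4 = -2*d^2 + 5*d - 3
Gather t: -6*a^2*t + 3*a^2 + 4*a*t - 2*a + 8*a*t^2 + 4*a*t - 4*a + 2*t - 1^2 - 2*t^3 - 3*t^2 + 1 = 3*a^2 - 6*a - 2*t^3 + t^2*(8*a - 3) + t*(-6*a^2 + 8*a + 2)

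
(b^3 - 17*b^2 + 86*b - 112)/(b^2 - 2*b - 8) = (-b^3 + 17*b^2 - 86*b + 112)/(-b^2 + 2*b + 8)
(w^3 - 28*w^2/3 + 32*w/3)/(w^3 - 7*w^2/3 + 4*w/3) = (w - 8)/(w - 1)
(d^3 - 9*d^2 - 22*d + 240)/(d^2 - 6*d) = d - 3 - 40/d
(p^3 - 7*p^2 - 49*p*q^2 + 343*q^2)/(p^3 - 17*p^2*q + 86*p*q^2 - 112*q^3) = (p^2 + 7*p*q - 7*p - 49*q)/(p^2 - 10*p*q + 16*q^2)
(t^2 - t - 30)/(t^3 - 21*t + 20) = (t - 6)/(t^2 - 5*t + 4)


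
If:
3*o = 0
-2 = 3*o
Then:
No Solution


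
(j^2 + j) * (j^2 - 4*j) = j^4 - 3*j^3 - 4*j^2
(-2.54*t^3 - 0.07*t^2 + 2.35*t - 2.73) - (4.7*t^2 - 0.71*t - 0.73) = -2.54*t^3 - 4.77*t^2 + 3.06*t - 2.0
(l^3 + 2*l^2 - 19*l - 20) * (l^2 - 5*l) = l^5 - 3*l^4 - 29*l^3 + 75*l^2 + 100*l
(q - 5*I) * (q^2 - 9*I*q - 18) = q^3 - 14*I*q^2 - 63*q + 90*I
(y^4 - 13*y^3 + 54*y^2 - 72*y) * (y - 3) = y^5 - 16*y^4 + 93*y^3 - 234*y^2 + 216*y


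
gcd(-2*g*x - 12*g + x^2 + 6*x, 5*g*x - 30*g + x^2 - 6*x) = 1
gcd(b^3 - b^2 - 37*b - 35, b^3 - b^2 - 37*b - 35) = b^3 - b^2 - 37*b - 35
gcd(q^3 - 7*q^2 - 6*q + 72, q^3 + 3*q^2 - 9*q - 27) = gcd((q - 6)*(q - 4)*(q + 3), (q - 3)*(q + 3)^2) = q + 3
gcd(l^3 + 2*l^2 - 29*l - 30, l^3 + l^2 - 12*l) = 1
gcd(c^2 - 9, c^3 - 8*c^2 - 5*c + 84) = c + 3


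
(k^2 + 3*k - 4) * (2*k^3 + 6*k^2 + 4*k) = 2*k^5 + 12*k^4 + 14*k^3 - 12*k^2 - 16*k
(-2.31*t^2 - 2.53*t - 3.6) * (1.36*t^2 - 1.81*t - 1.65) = -3.1416*t^4 + 0.7403*t^3 + 3.4948*t^2 + 10.6905*t + 5.94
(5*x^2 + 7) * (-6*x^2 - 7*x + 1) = -30*x^4 - 35*x^3 - 37*x^2 - 49*x + 7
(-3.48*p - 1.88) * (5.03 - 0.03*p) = 0.1044*p^2 - 17.448*p - 9.4564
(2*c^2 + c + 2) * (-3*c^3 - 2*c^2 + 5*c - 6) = -6*c^5 - 7*c^4 + 2*c^3 - 11*c^2 + 4*c - 12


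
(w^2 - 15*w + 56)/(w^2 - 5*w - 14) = (w - 8)/(w + 2)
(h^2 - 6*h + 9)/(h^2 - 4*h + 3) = (h - 3)/(h - 1)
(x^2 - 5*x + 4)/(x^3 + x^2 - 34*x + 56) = (x - 1)/(x^2 + 5*x - 14)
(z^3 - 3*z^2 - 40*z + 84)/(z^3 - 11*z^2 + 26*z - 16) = (z^2 - z - 42)/(z^2 - 9*z + 8)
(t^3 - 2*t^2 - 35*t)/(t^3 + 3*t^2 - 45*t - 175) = t/(t + 5)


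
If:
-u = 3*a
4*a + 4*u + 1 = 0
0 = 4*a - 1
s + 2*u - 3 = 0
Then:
No Solution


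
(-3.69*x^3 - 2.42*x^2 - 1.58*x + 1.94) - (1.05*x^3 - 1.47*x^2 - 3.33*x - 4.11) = -4.74*x^3 - 0.95*x^2 + 1.75*x + 6.05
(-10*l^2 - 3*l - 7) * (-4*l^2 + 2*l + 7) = 40*l^4 - 8*l^3 - 48*l^2 - 35*l - 49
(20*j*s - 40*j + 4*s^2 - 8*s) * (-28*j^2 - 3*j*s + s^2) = -560*j^3*s + 1120*j^3 - 172*j^2*s^2 + 344*j^2*s + 8*j*s^3 - 16*j*s^2 + 4*s^4 - 8*s^3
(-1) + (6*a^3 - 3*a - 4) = 6*a^3 - 3*a - 5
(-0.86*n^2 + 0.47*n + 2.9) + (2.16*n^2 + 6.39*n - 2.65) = 1.3*n^2 + 6.86*n + 0.25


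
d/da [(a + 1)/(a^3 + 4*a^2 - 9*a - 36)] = (a^3 + 4*a^2 - 9*a - (a + 1)*(3*a^2 + 8*a - 9) - 36)/(a^3 + 4*a^2 - 9*a - 36)^2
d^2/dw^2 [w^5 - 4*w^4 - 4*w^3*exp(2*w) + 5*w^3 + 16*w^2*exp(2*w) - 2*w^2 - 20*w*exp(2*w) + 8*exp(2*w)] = -16*w^3*exp(2*w) + 20*w^3 + 16*w^2*exp(2*w) - 48*w^2 + 24*w*exp(2*w) + 30*w - 16*exp(2*w) - 4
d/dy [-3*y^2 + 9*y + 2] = 9 - 6*y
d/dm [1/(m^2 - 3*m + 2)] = (3 - 2*m)/(m^2 - 3*m + 2)^2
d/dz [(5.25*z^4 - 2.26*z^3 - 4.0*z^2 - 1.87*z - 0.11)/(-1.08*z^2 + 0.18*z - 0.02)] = (-11.34*z^5 + 5.2758*z^4 - 1.2336*z^3 - 2.604*z^2 - 0.0776*z + 0.0572)/(1.1664*z^4 - 0.3888*z^3 + 0.0756*z^2 - 0.0072*z + 0.0004)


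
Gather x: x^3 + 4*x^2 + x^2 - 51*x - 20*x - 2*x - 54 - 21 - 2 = x^3 + 5*x^2 - 73*x - 77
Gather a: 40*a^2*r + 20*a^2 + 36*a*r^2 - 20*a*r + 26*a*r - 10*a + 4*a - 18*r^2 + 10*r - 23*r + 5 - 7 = a^2*(40*r + 20) + a*(36*r^2 + 6*r - 6) - 18*r^2 - 13*r - 2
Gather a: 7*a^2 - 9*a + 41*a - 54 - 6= 7*a^2 + 32*a - 60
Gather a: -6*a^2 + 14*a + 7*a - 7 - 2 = -6*a^2 + 21*a - 9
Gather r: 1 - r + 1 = 2 - r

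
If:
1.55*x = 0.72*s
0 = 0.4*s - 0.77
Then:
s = 1.92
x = 0.89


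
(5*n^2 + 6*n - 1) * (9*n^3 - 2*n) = 45*n^5 + 54*n^4 - 19*n^3 - 12*n^2 + 2*n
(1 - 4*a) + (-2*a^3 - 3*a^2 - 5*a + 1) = -2*a^3 - 3*a^2 - 9*a + 2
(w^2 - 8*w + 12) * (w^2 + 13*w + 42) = w^4 + 5*w^3 - 50*w^2 - 180*w + 504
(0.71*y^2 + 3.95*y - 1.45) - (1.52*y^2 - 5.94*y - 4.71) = -0.81*y^2 + 9.89*y + 3.26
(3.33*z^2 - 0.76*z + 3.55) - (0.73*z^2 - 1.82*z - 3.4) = 2.6*z^2 + 1.06*z + 6.95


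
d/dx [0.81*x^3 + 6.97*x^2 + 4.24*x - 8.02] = 2.43*x^2 + 13.94*x + 4.24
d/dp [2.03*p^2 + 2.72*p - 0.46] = 4.06*p + 2.72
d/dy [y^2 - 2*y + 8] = 2*y - 2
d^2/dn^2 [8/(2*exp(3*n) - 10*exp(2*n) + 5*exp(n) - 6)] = 8*((-18*exp(2*n) + 40*exp(n) - 5)*(2*exp(3*n) - 10*exp(2*n) + 5*exp(n) - 6) + 2*(6*exp(2*n) - 20*exp(n) + 5)^2*exp(n))*exp(n)/(2*exp(3*n) - 10*exp(2*n) + 5*exp(n) - 6)^3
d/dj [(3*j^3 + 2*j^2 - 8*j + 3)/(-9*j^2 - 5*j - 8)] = (-27*j^4 - 30*j^3 - 154*j^2 + 22*j + 79)/(81*j^4 + 90*j^3 + 169*j^2 + 80*j + 64)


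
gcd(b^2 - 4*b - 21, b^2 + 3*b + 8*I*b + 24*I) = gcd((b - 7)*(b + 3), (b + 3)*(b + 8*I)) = b + 3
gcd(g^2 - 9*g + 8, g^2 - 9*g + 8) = g^2 - 9*g + 8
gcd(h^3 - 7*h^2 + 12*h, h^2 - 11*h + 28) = h - 4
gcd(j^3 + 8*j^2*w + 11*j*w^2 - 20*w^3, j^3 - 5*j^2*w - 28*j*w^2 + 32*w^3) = -j^2 - 3*j*w + 4*w^2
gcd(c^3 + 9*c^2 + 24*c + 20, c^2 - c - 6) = c + 2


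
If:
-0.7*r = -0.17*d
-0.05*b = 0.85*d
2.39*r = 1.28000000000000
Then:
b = -37.49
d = 2.21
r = 0.54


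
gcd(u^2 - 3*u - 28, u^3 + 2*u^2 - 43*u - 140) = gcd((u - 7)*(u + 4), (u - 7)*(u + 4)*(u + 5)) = u^2 - 3*u - 28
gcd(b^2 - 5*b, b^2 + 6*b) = b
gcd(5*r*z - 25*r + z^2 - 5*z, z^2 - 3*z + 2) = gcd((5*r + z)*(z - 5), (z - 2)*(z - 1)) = 1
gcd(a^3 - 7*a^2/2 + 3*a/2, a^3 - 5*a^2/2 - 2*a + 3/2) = a^2 - 7*a/2 + 3/2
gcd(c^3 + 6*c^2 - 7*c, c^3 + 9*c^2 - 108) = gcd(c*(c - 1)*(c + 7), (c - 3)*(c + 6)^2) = 1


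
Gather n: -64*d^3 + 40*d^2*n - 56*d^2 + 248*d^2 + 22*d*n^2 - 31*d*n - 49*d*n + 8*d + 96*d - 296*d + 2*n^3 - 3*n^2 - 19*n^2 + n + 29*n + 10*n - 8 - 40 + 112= -64*d^3 + 192*d^2 - 192*d + 2*n^3 + n^2*(22*d - 22) + n*(40*d^2 - 80*d + 40) + 64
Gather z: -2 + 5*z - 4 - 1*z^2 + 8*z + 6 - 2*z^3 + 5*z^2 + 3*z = -2*z^3 + 4*z^2 + 16*z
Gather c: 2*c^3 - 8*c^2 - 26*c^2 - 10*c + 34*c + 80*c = 2*c^3 - 34*c^2 + 104*c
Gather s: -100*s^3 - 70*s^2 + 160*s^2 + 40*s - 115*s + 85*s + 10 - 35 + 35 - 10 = -100*s^3 + 90*s^2 + 10*s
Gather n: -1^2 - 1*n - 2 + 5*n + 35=4*n + 32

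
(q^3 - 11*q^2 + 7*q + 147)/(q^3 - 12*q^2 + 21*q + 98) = (q + 3)/(q + 2)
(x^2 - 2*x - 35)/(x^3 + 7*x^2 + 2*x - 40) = (x - 7)/(x^2 + 2*x - 8)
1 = 1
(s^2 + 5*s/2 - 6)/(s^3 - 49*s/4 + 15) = 2/(2*s - 5)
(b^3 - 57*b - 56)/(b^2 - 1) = (b^2 - b - 56)/(b - 1)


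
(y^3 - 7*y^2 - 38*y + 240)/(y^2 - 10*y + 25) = (y^2 - 2*y - 48)/(y - 5)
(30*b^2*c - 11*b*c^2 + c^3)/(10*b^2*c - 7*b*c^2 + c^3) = (6*b - c)/(2*b - c)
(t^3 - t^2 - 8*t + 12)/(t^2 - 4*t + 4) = t + 3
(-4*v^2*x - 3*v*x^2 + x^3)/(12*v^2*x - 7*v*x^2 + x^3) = (v + x)/(-3*v + x)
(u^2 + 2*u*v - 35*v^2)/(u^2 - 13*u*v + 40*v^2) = (u + 7*v)/(u - 8*v)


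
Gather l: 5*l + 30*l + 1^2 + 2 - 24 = 35*l - 21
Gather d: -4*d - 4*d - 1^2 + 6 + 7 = 12 - 8*d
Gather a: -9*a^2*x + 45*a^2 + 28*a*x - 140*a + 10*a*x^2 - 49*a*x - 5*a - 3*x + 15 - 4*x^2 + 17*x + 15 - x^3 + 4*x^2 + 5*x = a^2*(45 - 9*x) + a*(10*x^2 - 21*x - 145) - x^3 + 19*x + 30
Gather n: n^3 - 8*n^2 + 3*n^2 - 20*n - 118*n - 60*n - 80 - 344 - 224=n^3 - 5*n^2 - 198*n - 648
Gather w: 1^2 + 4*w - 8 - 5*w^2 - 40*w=-5*w^2 - 36*w - 7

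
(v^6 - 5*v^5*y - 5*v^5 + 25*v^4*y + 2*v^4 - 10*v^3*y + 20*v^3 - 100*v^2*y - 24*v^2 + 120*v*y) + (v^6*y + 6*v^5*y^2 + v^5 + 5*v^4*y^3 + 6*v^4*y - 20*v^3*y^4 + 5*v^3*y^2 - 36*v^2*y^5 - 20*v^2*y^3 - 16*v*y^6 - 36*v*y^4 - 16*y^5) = v^6*y + v^6 + 6*v^5*y^2 - 5*v^5*y - 4*v^5 + 5*v^4*y^3 + 31*v^4*y + 2*v^4 - 20*v^3*y^4 + 5*v^3*y^2 - 10*v^3*y + 20*v^3 - 36*v^2*y^5 - 20*v^2*y^3 - 100*v^2*y - 24*v^2 - 16*v*y^6 - 36*v*y^4 + 120*v*y - 16*y^5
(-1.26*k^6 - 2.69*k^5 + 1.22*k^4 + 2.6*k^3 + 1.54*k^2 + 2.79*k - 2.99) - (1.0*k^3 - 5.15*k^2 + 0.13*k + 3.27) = -1.26*k^6 - 2.69*k^5 + 1.22*k^4 + 1.6*k^3 + 6.69*k^2 + 2.66*k - 6.26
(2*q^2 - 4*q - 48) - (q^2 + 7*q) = q^2 - 11*q - 48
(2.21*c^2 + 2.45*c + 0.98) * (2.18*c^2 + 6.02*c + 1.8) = 4.8178*c^4 + 18.6452*c^3 + 20.8634*c^2 + 10.3096*c + 1.764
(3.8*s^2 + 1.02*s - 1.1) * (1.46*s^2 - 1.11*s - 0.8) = 5.548*s^4 - 2.7288*s^3 - 5.7782*s^2 + 0.405*s + 0.88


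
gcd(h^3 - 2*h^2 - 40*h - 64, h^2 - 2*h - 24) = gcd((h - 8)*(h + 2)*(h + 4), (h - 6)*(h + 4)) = h + 4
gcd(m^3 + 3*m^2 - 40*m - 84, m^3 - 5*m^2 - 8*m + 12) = m^2 - 4*m - 12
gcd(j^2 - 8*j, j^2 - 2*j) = j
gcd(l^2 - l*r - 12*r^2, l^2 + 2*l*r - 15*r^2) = 1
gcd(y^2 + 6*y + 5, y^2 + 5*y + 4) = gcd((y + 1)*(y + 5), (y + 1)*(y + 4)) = y + 1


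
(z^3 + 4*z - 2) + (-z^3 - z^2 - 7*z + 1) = -z^2 - 3*z - 1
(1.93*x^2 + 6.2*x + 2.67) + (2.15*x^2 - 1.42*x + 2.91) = 4.08*x^2 + 4.78*x + 5.58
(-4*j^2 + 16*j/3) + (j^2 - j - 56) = -3*j^2 + 13*j/3 - 56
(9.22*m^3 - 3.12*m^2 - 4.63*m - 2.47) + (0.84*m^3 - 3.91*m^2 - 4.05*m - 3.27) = 10.06*m^3 - 7.03*m^2 - 8.68*m - 5.74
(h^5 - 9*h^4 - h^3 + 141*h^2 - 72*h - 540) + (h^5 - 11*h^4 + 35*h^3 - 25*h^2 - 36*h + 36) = 2*h^5 - 20*h^4 + 34*h^3 + 116*h^2 - 108*h - 504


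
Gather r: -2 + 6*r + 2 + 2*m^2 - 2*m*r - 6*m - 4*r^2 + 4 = 2*m^2 - 6*m - 4*r^2 + r*(6 - 2*m) + 4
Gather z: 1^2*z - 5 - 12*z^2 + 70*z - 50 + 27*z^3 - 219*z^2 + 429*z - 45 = 27*z^3 - 231*z^2 + 500*z - 100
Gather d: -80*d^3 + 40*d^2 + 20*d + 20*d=-80*d^3 + 40*d^2 + 40*d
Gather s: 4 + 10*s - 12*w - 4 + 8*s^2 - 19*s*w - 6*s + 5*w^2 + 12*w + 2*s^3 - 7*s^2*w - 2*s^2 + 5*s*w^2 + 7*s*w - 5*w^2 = 2*s^3 + s^2*(6 - 7*w) + s*(5*w^2 - 12*w + 4)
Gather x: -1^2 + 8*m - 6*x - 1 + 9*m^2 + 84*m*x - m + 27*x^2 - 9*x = 9*m^2 + 7*m + 27*x^2 + x*(84*m - 15) - 2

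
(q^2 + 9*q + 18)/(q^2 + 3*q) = (q + 6)/q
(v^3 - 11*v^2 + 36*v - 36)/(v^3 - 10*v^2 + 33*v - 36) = (v^2 - 8*v + 12)/(v^2 - 7*v + 12)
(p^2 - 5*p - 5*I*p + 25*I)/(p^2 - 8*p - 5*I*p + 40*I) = (p - 5)/(p - 8)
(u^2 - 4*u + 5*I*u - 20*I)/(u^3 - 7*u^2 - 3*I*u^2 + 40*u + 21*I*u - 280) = (u - 4)/(u^2 - u*(7 + 8*I) + 56*I)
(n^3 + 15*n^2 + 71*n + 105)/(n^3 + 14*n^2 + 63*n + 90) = (n + 7)/(n + 6)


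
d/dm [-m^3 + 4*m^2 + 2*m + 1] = -3*m^2 + 8*m + 2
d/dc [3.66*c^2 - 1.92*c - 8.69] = 7.32*c - 1.92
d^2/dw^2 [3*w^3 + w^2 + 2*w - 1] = 18*w + 2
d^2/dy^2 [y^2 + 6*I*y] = 2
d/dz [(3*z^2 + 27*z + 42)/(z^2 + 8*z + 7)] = -3/(z^2 + 2*z + 1)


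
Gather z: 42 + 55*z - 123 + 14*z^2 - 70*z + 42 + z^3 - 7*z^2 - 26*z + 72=z^3 + 7*z^2 - 41*z + 33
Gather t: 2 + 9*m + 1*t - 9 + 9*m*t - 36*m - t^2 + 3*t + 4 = -27*m - t^2 + t*(9*m + 4) - 3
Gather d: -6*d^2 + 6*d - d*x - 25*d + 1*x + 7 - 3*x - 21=-6*d^2 + d*(-x - 19) - 2*x - 14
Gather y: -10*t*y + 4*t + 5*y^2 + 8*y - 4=4*t + 5*y^2 + y*(8 - 10*t) - 4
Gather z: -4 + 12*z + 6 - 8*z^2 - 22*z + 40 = -8*z^2 - 10*z + 42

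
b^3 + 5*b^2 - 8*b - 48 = (b - 3)*(b + 4)^2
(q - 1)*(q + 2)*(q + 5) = q^3 + 6*q^2 + 3*q - 10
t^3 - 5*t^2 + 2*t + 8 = (t - 4)*(t - 2)*(t + 1)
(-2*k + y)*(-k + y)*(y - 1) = 2*k^2*y - 2*k^2 - 3*k*y^2 + 3*k*y + y^3 - y^2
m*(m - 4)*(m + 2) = m^3 - 2*m^2 - 8*m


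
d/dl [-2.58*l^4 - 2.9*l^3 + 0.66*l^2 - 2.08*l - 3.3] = -10.32*l^3 - 8.7*l^2 + 1.32*l - 2.08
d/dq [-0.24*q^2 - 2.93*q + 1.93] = -0.48*q - 2.93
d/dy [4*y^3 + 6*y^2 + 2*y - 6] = 12*y^2 + 12*y + 2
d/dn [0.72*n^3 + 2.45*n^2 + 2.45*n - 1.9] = 2.16*n^2 + 4.9*n + 2.45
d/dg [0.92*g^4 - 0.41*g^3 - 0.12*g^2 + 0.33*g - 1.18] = 3.68*g^3 - 1.23*g^2 - 0.24*g + 0.33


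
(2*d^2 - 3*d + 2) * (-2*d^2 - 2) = -4*d^4 + 6*d^3 - 8*d^2 + 6*d - 4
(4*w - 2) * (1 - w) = -4*w^2 + 6*w - 2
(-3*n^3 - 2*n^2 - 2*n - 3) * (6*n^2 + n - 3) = -18*n^5 - 15*n^4 - 5*n^3 - 14*n^2 + 3*n + 9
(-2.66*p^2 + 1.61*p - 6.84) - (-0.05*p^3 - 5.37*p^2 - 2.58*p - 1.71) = 0.05*p^3 + 2.71*p^2 + 4.19*p - 5.13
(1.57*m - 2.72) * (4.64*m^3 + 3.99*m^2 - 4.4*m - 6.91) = 7.2848*m^4 - 6.3565*m^3 - 17.7608*m^2 + 1.1193*m + 18.7952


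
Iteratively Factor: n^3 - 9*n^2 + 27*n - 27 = (n - 3)*(n^2 - 6*n + 9) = (n - 3)^2*(n - 3)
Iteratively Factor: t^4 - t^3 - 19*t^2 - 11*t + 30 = (t + 2)*(t^3 - 3*t^2 - 13*t + 15) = (t - 5)*(t + 2)*(t^2 + 2*t - 3) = (t - 5)*(t + 2)*(t + 3)*(t - 1)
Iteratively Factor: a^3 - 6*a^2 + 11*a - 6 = (a - 3)*(a^2 - 3*a + 2) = (a - 3)*(a - 1)*(a - 2)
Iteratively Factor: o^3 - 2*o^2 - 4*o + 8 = (o - 2)*(o^2 - 4) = (o - 2)^2*(o + 2)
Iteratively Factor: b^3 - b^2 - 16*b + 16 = (b - 4)*(b^2 + 3*b - 4) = (b - 4)*(b + 4)*(b - 1)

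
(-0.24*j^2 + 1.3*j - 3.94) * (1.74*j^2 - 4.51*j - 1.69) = -0.4176*j^4 + 3.3444*j^3 - 12.313*j^2 + 15.5724*j + 6.6586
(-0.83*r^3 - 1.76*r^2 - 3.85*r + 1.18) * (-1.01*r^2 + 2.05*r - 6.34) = 0.8383*r^5 + 0.0761000000000003*r^4 + 5.5427*r^3 + 2.0741*r^2 + 26.828*r - 7.4812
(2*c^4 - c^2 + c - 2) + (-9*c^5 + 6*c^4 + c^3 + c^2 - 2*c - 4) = -9*c^5 + 8*c^4 + c^3 - c - 6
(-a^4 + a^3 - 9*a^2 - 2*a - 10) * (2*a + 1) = -2*a^5 + a^4 - 17*a^3 - 13*a^2 - 22*a - 10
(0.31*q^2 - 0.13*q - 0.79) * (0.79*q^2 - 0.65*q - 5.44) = 0.2449*q^4 - 0.3042*q^3 - 2.226*q^2 + 1.2207*q + 4.2976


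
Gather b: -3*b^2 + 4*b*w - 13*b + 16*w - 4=-3*b^2 + b*(4*w - 13) + 16*w - 4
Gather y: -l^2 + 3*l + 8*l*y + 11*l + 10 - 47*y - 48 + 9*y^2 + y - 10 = -l^2 + 14*l + 9*y^2 + y*(8*l - 46) - 48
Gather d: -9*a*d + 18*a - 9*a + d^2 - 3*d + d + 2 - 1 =9*a + d^2 + d*(-9*a - 2) + 1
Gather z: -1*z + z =0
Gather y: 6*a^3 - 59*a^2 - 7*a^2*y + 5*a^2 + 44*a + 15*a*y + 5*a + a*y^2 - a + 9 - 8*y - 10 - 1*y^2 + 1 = 6*a^3 - 54*a^2 + 48*a + y^2*(a - 1) + y*(-7*a^2 + 15*a - 8)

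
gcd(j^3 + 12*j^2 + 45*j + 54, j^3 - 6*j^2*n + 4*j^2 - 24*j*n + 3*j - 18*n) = j + 3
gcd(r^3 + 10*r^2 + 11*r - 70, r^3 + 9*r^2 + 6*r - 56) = r^2 + 5*r - 14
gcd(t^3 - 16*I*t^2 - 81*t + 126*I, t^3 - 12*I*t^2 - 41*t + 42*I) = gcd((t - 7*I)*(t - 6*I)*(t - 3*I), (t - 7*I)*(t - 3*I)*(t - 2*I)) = t^2 - 10*I*t - 21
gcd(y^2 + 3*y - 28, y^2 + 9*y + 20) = 1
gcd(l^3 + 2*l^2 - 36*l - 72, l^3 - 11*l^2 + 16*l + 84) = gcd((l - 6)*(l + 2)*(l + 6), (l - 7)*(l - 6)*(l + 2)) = l^2 - 4*l - 12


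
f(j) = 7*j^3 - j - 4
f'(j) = 21*j^2 - 1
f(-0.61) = -4.98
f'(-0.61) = 6.81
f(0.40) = -3.95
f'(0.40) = 2.36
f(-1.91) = -50.87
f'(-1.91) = 75.61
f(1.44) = 15.46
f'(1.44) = 42.55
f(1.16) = 5.77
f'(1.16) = 27.26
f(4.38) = 579.81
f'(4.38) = 401.87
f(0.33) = -4.08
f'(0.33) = 1.29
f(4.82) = 775.04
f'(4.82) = 486.88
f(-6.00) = -1510.00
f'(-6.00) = 755.00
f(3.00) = 182.00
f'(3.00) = 188.00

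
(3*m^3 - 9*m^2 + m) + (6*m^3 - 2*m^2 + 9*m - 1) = 9*m^3 - 11*m^2 + 10*m - 1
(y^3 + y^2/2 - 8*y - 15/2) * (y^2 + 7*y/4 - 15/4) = y^5 + 9*y^4/4 - 87*y^3/8 - 187*y^2/8 + 135*y/8 + 225/8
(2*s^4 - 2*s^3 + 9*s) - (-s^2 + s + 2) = 2*s^4 - 2*s^3 + s^2 + 8*s - 2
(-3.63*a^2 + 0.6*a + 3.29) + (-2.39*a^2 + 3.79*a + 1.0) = -6.02*a^2 + 4.39*a + 4.29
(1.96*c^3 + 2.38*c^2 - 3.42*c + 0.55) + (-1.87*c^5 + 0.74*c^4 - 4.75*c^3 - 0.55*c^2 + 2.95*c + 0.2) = -1.87*c^5 + 0.74*c^4 - 2.79*c^3 + 1.83*c^2 - 0.47*c + 0.75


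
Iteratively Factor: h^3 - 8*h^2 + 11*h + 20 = (h - 5)*(h^2 - 3*h - 4) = (h - 5)*(h + 1)*(h - 4)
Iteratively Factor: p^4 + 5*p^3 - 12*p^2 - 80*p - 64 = (p + 4)*(p^3 + p^2 - 16*p - 16) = (p - 4)*(p + 4)*(p^2 + 5*p + 4) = (p - 4)*(p + 4)^2*(p + 1)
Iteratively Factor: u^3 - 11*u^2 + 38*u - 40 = (u - 4)*(u^2 - 7*u + 10) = (u - 4)*(u - 2)*(u - 5)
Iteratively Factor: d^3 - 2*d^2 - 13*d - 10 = (d + 1)*(d^2 - 3*d - 10) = (d - 5)*(d + 1)*(d + 2)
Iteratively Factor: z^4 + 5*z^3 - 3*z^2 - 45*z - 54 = (z - 3)*(z^3 + 8*z^2 + 21*z + 18) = (z - 3)*(z + 3)*(z^2 + 5*z + 6) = (z - 3)*(z + 2)*(z + 3)*(z + 3)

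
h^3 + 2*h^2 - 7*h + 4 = (h - 1)^2*(h + 4)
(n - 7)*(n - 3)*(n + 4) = n^3 - 6*n^2 - 19*n + 84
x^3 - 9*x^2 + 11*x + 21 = (x - 7)*(x - 3)*(x + 1)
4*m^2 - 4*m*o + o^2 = (-2*m + o)^2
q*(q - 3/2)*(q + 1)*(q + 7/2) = q^4 + 3*q^3 - 13*q^2/4 - 21*q/4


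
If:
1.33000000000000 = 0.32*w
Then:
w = 4.16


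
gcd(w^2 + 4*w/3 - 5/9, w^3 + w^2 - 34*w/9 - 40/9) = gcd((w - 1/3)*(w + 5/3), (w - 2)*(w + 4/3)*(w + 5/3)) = w + 5/3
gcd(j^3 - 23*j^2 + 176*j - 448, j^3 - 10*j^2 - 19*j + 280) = j^2 - 15*j + 56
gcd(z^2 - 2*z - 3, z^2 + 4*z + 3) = z + 1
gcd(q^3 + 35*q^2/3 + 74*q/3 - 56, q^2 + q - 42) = q + 7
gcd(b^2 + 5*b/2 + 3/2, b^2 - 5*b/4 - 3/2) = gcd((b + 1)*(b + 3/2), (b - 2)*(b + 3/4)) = 1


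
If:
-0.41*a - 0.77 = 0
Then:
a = -1.88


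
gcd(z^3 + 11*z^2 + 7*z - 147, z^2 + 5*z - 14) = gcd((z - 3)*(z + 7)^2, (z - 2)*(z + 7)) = z + 7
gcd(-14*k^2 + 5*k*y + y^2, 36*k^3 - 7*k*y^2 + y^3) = 1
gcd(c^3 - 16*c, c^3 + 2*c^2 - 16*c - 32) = c^2 - 16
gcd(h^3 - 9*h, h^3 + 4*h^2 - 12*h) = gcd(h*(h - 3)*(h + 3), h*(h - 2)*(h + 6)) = h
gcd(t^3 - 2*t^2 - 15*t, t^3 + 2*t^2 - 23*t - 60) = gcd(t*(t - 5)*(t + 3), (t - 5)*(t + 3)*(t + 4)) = t^2 - 2*t - 15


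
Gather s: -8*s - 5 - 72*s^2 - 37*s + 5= -72*s^2 - 45*s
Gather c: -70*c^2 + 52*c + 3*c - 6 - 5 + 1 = -70*c^2 + 55*c - 10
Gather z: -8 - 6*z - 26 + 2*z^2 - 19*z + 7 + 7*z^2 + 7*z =9*z^2 - 18*z - 27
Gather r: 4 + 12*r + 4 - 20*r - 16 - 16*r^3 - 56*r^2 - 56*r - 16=-16*r^3 - 56*r^2 - 64*r - 24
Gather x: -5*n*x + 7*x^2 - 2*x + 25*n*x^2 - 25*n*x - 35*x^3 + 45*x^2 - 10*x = -35*x^3 + x^2*(25*n + 52) + x*(-30*n - 12)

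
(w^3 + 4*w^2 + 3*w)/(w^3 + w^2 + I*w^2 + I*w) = (w + 3)/(w + I)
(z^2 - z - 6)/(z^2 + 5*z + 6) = (z - 3)/(z + 3)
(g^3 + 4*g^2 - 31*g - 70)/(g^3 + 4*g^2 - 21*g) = (g^2 - 3*g - 10)/(g*(g - 3))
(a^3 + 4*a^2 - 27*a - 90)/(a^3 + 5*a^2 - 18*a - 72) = (a - 5)/(a - 4)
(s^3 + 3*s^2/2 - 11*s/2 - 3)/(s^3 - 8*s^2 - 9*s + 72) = (s^2 - 3*s/2 - 1)/(s^2 - 11*s + 24)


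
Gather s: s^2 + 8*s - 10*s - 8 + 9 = s^2 - 2*s + 1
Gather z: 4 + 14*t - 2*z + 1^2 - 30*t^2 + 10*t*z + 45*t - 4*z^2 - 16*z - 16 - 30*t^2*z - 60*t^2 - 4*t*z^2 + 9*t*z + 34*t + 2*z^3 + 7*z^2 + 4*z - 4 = -90*t^2 + 93*t + 2*z^3 + z^2*(3 - 4*t) + z*(-30*t^2 + 19*t - 14) - 15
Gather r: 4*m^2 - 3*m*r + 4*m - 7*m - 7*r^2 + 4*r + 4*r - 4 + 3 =4*m^2 - 3*m - 7*r^2 + r*(8 - 3*m) - 1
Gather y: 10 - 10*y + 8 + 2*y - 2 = 16 - 8*y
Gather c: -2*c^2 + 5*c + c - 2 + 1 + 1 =-2*c^2 + 6*c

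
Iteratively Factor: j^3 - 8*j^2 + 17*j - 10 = (j - 5)*(j^2 - 3*j + 2) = (j - 5)*(j - 1)*(j - 2)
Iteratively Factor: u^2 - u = (u)*(u - 1)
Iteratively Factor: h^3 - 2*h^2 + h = (h - 1)*(h^2 - h) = h*(h - 1)*(h - 1)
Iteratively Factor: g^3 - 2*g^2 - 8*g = (g - 4)*(g^2 + 2*g) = (g - 4)*(g + 2)*(g)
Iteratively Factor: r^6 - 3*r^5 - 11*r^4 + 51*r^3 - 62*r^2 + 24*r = (r - 2)*(r^5 - r^4 - 13*r^3 + 25*r^2 - 12*r) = (r - 2)*(r - 1)*(r^4 - 13*r^2 + 12*r) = r*(r - 2)*(r - 1)*(r^3 - 13*r + 12) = r*(r - 3)*(r - 2)*(r - 1)*(r^2 + 3*r - 4) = r*(r - 3)*(r - 2)*(r - 1)^2*(r + 4)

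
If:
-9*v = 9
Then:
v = -1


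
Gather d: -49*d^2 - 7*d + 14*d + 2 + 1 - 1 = -49*d^2 + 7*d + 2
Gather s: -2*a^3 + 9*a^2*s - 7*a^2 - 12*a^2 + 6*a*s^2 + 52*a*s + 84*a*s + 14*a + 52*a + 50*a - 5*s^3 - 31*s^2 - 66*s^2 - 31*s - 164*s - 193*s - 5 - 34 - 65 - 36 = -2*a^3 - 19*a^2 + 116*a - 5*s^3 + s^2*(6*a - 97) + s*(9*a^2 + 136*a - 388) - 140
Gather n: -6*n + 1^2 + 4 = 5 - 6*n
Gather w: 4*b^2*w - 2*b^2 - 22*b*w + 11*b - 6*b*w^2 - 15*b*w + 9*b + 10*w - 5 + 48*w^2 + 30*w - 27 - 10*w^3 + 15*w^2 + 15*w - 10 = -2*b^2 + 20*b - 10*w^3 + w^2*(63 - 6*b) + w*(4*b^2 - 37*b + 55) - 42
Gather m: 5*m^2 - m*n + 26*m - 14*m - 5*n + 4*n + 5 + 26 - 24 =5*m^2 + m*(12 - n) - n + 7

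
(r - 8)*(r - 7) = r^2 - 15*r + 56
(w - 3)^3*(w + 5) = w^4 - 4*w^3 - 18*w^2 + 108*w - 135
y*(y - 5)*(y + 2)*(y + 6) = y^4 + 3*y^3 - 28*y^2 - 60*y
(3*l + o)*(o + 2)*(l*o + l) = 3*l^2*o^2 + 9*l^2*o + 6*l^2 + l*o^3 + 3*l*o^2 + 2*l*o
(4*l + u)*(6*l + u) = 24*l^2 + 10*l*u + u^2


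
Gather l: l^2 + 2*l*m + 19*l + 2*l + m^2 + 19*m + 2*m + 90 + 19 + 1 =l^2 + l*(2*m + 21) + m^2 + 21*m + 110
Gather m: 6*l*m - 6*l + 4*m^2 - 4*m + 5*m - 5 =-6*l + 4*m^2 + m*(6*l + 1) - 5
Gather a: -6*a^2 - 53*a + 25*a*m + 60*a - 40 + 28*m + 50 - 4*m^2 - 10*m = -6*a^2 + a*(25*m + 7) - 4*m^2 + 18*m + 10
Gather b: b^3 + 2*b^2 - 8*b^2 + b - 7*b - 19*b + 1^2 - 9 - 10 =b^3 - 6*b^2 - 25*b - 18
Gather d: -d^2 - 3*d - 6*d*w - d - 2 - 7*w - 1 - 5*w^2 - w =-d^2 + d*(-6*w - 4) - 5*w^2 - 8*w - 3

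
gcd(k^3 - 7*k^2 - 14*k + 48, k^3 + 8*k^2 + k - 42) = k^2 + k - 6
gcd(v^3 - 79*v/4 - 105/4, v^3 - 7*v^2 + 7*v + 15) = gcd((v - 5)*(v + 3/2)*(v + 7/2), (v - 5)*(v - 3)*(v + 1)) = v - 5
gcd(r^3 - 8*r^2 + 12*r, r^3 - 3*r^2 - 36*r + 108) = r - 6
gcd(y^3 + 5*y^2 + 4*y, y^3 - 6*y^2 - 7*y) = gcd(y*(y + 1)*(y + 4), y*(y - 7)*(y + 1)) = y^2 + y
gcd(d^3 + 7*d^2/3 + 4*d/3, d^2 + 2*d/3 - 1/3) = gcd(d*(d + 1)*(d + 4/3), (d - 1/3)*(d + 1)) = d + 1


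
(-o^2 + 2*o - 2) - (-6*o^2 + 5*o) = 5*o^2 - 3*o - 2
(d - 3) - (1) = d - 4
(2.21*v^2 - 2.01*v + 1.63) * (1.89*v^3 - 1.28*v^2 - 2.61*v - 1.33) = 4.1769*v^5 - 6.6277*v^4 - 0.1146*v^3 + 0.220399999999999*v^2 - 1.581*v - 2.1679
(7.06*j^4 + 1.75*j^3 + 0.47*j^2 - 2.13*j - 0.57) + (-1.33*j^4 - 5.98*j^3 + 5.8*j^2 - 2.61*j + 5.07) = 5.73*j^4 - 4.23*j^3 + 6.27*j^2 - 4.74*j + 4.5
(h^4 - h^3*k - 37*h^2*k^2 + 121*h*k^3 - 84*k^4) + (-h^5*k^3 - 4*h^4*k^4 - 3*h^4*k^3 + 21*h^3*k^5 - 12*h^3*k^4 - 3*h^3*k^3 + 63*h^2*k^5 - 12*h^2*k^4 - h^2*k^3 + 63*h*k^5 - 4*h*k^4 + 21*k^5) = -h^5*k^3 - 4*h^4*k^4 - 3*h^4*k^3 + h^4 + 21*h^3*k^5 - 12*h^3*k^4 - 3*h^3*k^3 - h^3*k + 63*h^2*k^5 - 12*h^2*k^4 - h^2*k^3 - 37*h^2*k^2 + 63*h*k^5 - 4*h*k^4 + 121*h*k^3 + 21*k^5 - 84*k^4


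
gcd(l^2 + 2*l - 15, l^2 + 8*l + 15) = l + 5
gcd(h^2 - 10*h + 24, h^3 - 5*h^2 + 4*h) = h - 4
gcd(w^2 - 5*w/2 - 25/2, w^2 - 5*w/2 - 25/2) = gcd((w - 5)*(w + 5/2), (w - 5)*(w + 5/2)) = w^2 - 5*w/2 - 25/2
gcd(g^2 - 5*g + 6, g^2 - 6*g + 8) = g - 2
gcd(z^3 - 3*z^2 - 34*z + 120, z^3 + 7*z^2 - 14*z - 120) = z^2 + 2*z - 24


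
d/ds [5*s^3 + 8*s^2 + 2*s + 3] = 15*s^2 + 16*s + 2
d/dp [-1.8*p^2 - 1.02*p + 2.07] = -3.6*p - 1.02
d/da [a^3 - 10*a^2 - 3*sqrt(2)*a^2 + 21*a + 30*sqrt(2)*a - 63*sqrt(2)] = 3*a^2 - 20*a - 6*sqrt(2)*a + 21 + 30*sqrt(2)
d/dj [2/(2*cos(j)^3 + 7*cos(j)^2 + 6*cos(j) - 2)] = 16*(3*cos(j)^2 + 7*cos(j) + 3)*sin(j)/(15*cos(j) + 7*cos(2*j) + cos(3*j) + 3)^2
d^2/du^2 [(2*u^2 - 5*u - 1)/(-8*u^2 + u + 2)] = 2*(304*u^3 + 96*u^2 + 216*u - 1)/(512*u^6 - 192*u^5 - 360*u^4 + 95*u^3 + 90*u^2 - 12*u - 8)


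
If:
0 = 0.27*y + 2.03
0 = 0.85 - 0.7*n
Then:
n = 1.21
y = -7.52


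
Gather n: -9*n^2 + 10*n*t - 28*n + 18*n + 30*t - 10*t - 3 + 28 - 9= -9*n^2 + n*(10*t - 10) + 20*t + 16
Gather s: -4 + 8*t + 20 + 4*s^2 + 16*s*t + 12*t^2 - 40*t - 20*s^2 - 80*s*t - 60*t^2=-16*s^2 - 64*s*t - 48*t^2 - 32*t + 16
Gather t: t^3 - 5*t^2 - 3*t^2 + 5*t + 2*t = t^3 - 8*t^2 + 7*t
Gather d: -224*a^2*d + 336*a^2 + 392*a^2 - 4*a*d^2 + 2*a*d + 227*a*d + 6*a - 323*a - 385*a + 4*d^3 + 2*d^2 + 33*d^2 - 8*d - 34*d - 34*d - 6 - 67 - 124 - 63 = 728*a^2 - 702*a + 4*d^3 + d^2*(35 - 4*a) + d*(-224*a^2 + 229*a - 76) - 260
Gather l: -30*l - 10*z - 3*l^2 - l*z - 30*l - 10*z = -3*l^2 + l*(-z - 60) - 20*z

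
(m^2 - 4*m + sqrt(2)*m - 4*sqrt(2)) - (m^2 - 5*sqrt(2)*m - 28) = -4*m + 6*sqrt(2)*m - 4*sqrt(2) + 28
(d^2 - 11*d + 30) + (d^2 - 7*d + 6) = 2*d^2 - 18*d + 36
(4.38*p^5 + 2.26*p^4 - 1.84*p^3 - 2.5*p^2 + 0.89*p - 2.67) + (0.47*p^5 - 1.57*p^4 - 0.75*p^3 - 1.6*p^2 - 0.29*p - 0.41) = 4.85*p^5 + 0.69*p^4 - 2.59*p^3 - 4.1*p^2 + 0.6*p - 3.08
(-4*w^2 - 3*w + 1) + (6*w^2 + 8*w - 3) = 2*w^2 + 5*w - 2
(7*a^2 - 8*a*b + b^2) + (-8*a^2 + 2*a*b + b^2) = -a^2 - 6*a*b + 2*b^2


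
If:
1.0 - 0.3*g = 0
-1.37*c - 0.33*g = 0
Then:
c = -0.80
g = 3.33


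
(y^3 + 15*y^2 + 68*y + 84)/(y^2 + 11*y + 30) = (y^2 + 9*y + 14)/(y + 5)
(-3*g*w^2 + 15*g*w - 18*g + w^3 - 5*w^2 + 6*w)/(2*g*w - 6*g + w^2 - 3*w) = (-3*g*w + 6*g + w^2 - 2*w)/(2*g + w)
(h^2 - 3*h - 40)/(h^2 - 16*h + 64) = (h + 5)/(h - 8)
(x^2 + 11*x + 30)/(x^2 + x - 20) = (x + 6)/(x - 4)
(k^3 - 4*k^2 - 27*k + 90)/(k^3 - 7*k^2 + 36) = (k + 5)/(k + 2)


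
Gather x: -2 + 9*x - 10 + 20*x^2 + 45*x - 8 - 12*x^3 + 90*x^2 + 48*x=-12*x^3 + 110*x^2 + 102*x - 20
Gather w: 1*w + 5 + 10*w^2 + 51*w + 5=10*w^2 + 52*w + 10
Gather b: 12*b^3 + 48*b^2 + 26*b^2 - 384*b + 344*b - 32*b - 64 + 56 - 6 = 12*b^3 + 74*b^2 - 72*b - 14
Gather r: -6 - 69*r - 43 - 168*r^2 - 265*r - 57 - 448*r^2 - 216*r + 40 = -616*r^2 - 550*r - 66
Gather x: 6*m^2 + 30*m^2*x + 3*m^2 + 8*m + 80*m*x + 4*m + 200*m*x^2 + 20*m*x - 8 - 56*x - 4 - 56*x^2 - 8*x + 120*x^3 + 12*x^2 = 9*m^2 + 12*m + 120*x^3 + x^2*(200*m - 44) + x*(30*m^2 + 100*m - 64) - 12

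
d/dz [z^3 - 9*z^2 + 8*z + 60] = 3*z^2 - 18*z + 8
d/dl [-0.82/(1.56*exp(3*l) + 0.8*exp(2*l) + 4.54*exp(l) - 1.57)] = (3.8376*exp(2*l) + 1.312*exp(l) + 3.7228)*exp(l)/(1.56*exp(3*l) + 0.8*exp(2*l) + 4.54*exp(l) - 1.57)^2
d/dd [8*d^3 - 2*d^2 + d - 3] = 24*d^2 - 4*d + 1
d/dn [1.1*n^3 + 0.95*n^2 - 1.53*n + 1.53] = 3.3*n^2 + 1.9*n - 1.53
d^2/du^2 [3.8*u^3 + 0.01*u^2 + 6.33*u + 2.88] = 22.8*u + 0.02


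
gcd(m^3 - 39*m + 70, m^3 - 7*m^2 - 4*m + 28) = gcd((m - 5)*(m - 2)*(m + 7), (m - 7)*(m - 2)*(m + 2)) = m - 2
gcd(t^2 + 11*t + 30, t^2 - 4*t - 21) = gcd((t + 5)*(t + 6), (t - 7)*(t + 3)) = 1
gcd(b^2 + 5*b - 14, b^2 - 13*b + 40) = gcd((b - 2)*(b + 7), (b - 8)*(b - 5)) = 1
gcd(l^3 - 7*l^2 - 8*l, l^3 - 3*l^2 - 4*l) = l^2 + l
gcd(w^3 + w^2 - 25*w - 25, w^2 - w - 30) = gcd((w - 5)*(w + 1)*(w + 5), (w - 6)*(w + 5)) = w + 5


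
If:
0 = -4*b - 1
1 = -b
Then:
No Solution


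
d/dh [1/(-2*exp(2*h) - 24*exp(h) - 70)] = (exp(h) + 6)*exp(h)/(exp(2*h) + 12*exp(h) + 35)^2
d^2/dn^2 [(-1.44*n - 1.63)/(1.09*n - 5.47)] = -21.04463/(1.09*n - 5.47)^3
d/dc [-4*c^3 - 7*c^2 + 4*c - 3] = -12*c^2 - 14*c + 4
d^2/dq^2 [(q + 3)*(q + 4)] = 2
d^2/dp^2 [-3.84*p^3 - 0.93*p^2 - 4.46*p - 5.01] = -23.04*p - 1.86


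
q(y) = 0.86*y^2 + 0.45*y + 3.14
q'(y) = 1.72*y + 0.45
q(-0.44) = 3.11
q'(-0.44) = -0.31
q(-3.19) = 10.46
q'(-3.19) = -5.04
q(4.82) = 25.29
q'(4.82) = 8.74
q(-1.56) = 4.53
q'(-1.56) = -2.23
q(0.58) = 3.69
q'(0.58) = 1.45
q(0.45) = 3.52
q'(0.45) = 1.22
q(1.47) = 5.66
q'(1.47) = 2.98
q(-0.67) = 3.22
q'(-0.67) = -0.70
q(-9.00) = 68.75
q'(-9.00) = -15.03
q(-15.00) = 189.89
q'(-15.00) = -25.35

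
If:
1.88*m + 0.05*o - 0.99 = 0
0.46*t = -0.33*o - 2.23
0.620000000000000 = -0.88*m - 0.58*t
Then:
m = 0.63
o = -3.93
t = -2.03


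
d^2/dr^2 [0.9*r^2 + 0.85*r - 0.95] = 1.80000000000000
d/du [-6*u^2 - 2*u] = -12*u - 2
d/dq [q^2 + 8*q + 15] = 2*q + 8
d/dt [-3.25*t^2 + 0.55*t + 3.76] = 0.55 - 6.5*t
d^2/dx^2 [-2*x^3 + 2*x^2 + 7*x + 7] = 4 - 12*x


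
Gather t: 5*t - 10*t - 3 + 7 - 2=2 - 5*t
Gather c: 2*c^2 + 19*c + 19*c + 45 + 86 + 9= 2*c^2 + 38*c + 140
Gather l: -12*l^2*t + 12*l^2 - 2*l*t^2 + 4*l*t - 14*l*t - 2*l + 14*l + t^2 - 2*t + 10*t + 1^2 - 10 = l^2*(12 - 12*t) + l*(-2*t^2 - 10*t + 12) + t^2 + 8*t - 9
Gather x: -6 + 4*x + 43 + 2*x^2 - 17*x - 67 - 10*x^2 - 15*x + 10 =-8*x^2 - 28*x - 20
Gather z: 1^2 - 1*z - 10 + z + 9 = 0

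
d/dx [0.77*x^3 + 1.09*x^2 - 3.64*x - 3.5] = 2.31*x^2 + 2.18*x - 3.64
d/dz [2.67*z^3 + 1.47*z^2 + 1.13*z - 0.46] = 8.01*z^2 + 2.94*z + 1.13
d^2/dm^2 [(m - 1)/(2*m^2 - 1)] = 4*(8*m^2*(m - 1) + (1 - 3*m)*(2*m^2 - 1))/(2*m^2 - 1)^3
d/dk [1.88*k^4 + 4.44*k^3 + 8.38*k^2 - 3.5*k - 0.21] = 7.52*k^3 + 13.32*k^2 + 16.76*k - 3.5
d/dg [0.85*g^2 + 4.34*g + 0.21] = 1.7*g + 4.34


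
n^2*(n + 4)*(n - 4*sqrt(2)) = n^4 - 4*sqrt(2)*n^3 + 4*n^3 - 16*sqrt(2)*n^2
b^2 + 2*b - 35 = (b - 5)*(b + 7)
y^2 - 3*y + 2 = (y - 2)*(y - 1)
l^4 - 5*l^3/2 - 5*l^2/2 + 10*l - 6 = (l - 2)*(l - 3/2)*(l - 1)*(l + 2)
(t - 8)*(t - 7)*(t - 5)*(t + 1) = t^4 - 19*t^3 + 111*t^2 - 149*t - 280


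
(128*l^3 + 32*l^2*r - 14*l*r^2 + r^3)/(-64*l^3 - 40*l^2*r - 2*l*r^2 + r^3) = (-8*l + r)/(4*l + r)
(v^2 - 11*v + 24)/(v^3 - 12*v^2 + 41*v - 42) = (v - 8)/(v^2 - 9*v + 14)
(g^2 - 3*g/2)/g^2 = (g - 3/2)/g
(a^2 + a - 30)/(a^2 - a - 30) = (-a^2 - a + 30)/(-a^2 + a + 30)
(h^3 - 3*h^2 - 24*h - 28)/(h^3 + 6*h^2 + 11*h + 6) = (h^2 - 5*h - 14)/(h^2 + 4*h + 3)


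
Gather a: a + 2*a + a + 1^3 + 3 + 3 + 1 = 4*a + 8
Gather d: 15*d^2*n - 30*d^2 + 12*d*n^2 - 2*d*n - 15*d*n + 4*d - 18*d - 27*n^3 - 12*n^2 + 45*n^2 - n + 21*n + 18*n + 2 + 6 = d^2*(15*n - 30) + d*(12*n^2 - 17*n - 14) - 27*n^3 + 33*n^2 + 38*n + 8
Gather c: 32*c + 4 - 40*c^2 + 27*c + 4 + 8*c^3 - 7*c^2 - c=8*c^3 - 47*c^2 + 58*c + 8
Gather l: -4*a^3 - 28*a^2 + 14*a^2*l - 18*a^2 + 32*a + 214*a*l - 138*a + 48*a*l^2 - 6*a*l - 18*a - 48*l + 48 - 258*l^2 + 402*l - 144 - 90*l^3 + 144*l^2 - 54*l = -4*a^3 - 46*a^2 - 124*a - 90*l^3 + l^2*(48*a - 114) + l*(14*a^2 + 208*a + 300) - 96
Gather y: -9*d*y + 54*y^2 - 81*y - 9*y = 54*y^2 + y*(-9*d - 90)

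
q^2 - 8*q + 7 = (q - 7)*(q - 1)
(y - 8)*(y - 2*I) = y^2 - 8*y - 2*I*y + 16*I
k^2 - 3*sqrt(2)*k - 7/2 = (k - 7*sqrt(2)/2)*(k + sqrt(2)/2)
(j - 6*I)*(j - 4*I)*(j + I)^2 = j^4 - 8*I*j^3 - 5*j^2 - 38*I*j + 24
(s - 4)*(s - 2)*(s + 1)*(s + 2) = s^4 - 3*s^3 - 8*s^2 + 12*s + 16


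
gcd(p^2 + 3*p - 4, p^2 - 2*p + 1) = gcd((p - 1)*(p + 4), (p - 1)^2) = p - 1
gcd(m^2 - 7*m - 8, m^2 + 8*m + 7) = m + 1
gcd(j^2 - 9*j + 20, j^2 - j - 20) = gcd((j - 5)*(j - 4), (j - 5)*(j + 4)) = j - 5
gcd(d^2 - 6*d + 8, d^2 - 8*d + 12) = d - 2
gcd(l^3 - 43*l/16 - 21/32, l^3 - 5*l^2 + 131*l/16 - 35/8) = l - 7/4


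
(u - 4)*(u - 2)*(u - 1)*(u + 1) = u^4 - 6*u^3 + 7*u^2 + 6*u - 8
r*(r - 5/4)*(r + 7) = r^3 + 23*r^2/4 - 35*r/4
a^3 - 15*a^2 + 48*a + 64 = (a - 8)^2*(a + 1)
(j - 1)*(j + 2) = j^2 + j - 2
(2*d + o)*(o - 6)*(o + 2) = 2*d*o^2 - 8*d*o - 24*d + o^3 - 4*o^2 - 12*o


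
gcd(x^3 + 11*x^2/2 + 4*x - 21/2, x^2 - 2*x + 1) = x - 1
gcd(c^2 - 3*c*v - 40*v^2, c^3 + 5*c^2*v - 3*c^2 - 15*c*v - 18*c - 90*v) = c + 5*v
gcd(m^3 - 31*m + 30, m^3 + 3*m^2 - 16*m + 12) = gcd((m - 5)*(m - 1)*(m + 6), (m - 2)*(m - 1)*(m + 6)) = m^2 + 5*m - 6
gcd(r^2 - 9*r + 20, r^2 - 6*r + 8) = r - 4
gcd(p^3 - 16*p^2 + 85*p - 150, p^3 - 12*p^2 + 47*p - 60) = p - 5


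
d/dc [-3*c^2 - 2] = -6*c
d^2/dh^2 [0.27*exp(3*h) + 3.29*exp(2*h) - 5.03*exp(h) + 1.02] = (2.43*exp(2*h) + 13.16*exp(h) - 5.03)*exp(h)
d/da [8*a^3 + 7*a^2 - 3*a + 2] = 24*a^2 + 14*a - 3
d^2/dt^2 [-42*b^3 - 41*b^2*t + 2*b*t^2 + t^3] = 4*b + 6*t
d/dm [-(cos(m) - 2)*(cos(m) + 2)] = sin(2*m)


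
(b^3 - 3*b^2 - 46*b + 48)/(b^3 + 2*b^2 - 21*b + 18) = (b - 8)/(b - 3)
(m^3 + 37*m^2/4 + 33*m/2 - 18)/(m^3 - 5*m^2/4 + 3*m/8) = 2*(m^2 + 10*m + 24)/(m*(2*m - 1))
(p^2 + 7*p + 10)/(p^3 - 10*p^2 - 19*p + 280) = (p + 2)/(p^2 - 15*p + 56)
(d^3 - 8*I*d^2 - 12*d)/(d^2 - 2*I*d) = d - 6*I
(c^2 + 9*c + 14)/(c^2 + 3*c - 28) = (c + 2)/(c - 4)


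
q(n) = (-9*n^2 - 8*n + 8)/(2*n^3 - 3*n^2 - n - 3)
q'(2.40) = 38.63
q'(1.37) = 8.44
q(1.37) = 4.09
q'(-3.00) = -0.04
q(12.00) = -0.46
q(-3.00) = 0.60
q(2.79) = -5.90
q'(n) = (-18*n - 8)/(2*n^3 - 3*n^2 - n - 3) + (-9*n^2 - 8*n + 8)*(-6*n^2 + 6*n + 1)/(2*n^3 - 3*n^2 - n - 3)^2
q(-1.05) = -0.86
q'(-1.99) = -0.48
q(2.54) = -8.93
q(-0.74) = -1.91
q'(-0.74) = -3.85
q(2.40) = -12.69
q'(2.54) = 18.66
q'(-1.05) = -2.79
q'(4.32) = 0.85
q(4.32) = -1.99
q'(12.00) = 0.05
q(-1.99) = 0.41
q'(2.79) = 7.89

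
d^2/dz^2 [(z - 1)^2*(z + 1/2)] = 6*z - 3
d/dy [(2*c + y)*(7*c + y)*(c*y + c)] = c*(14*c^2 + 18*c*y + 9*c + 3*y^2 + 2*y)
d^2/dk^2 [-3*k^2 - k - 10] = -6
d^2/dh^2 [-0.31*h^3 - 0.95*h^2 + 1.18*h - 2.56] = -1.86*h - 1.9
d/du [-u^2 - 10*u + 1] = -2*u - 10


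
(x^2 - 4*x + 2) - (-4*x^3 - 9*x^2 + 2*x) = 4*x^3 + 10*x^2 - 6*x + 2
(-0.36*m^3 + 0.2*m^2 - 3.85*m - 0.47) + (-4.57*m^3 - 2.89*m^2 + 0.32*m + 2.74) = -4.93*m^3 - 2.69*m^2 - 3.53*m + 2.27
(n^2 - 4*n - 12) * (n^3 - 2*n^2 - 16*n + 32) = n^5 - 6*n^4 - 20*n^3 + 120*n^2 + 64*n - 384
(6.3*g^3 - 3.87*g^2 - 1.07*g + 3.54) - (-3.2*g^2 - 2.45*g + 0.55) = 6.3*g^3 - 0.67*g^2 + 1.38*g + 2.99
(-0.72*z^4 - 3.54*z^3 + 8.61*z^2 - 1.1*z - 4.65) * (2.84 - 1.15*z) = 0.828*z^5 + 2.0262*z^4 - 19.9551*z^3 + 25.7174*z^2 + 2.2235*z - 13.206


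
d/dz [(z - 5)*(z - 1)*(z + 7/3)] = 3*z^2 - 22*z/3 - 9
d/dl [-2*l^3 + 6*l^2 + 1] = 6*l*(2 - l)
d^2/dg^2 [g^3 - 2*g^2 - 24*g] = 6*g - 4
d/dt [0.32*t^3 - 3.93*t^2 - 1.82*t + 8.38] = 0.96*t^2 - 7.86*t - 1.82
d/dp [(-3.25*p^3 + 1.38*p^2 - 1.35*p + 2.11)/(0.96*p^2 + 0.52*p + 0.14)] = (-3.12*p^4 - 3.38*p^3 + 0.6486*p^2 - 3.6648*p - 1.2862)/(0.9216*p^4 + 0.9984*p^3 + 0.5392*p^2 + 0.1456*p + 0.0196)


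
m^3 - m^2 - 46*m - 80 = (m - 8)*(m + 2)*(m + 5)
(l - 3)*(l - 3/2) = l^2 - 9*l/2 + 9/2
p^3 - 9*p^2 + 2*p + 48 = (p - 8)*(p - 3)*(p + 2)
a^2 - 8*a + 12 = (a - 6)*(a - 2)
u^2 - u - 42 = (u - 7)*(u + 6)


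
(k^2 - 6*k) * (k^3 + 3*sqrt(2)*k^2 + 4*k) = k^5 - 6*k^4 + 3*sqrt(2)*k^4 - 18*sqrt(2)*k^3 + 4*k^3 - 24*k^2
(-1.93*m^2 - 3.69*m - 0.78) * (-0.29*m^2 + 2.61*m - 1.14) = 0.5597*m^4 - 3.9672*m^3 - 7.2045*m^2 + 2.1708*m + 0.8892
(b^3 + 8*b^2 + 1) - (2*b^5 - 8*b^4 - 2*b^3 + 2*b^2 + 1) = -2*b^5 + 8*b^4 + 3*b^3 + 6*b^2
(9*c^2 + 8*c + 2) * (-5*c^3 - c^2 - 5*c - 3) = -45*c^5 - 49*c^4 - 63*c^3 - 69*c^2 - 34*c - 6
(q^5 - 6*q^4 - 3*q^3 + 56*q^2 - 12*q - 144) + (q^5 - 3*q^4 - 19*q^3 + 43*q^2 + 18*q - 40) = 2*q^5 - 9*q^4 - 22*q^3 + 99*q^2 + 6*q - 184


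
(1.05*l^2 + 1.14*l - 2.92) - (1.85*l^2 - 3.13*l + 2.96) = -0.8*l^2 + 4.27*l - 5.88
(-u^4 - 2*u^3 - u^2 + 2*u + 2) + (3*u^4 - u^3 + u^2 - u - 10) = 2*u^4 - 3*u^3 + u - 8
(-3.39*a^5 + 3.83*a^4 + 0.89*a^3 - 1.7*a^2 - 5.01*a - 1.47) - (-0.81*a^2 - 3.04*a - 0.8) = -3.39*a^5 + 3.83*a^4 + 0.89*a^3 - 0.89*a^2 - 1.97*a - 0.67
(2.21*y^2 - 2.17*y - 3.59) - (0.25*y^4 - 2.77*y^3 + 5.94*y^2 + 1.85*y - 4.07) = -0.25*y^4 + 2.77*y^3 - 3.73*y^2 - 4.02*y + 0.48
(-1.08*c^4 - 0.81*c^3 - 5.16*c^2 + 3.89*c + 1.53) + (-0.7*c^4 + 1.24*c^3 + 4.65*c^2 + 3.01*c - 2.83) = -1.78*c^4 + 0.43*c^3 - 0.51*c^2 + 6.9*c - 1.3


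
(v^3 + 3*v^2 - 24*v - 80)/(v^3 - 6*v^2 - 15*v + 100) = (v + 4)/(v - 5)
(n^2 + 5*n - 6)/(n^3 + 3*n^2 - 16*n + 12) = 1/(n - 2)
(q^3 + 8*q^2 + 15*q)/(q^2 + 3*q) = q + 5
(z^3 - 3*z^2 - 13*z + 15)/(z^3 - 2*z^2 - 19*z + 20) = (z + 3)/(z + 4)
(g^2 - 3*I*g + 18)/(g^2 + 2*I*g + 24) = (g^2 - 3*I*g + 18)/(g^2 + 2*I*g + 24)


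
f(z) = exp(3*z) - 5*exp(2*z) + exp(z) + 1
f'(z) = 3*exp(3*z) - 10*exp(2*z) + exp(z)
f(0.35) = -4.79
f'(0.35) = -10.15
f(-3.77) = 1.02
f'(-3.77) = 0.02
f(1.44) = -8.66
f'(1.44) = 51.64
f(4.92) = 2477789.57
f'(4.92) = 7526940.27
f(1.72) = 24.81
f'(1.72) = 216.21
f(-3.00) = 1.04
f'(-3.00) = 0.03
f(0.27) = -4.02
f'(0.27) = -9.11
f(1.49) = -5.65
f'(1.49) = 69.63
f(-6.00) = 1.00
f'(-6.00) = 0.00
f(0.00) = -2.00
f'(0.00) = -6.00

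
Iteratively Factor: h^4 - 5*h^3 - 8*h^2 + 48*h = (h + 3)*(h^3 - 8*h^2 + 16*h) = (h - 4)*(h + 3)*(h^2 - 4*h) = (h - 4)^2*(h + 3)*(h)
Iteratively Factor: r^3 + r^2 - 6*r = (r - 2)*(r^2 + 3*r) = r*(r - 2)*(r + 3)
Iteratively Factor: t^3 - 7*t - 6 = (t - 3)*(t^2 + 3*t + 2) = (t - 3)*(t + 2)*(t + 1)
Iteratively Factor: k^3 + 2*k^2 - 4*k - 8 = (k + 2)*(k^2 - 4) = (k - 2)*(k + 2)*(k + 2)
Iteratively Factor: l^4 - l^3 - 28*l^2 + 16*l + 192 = (l - 4)*(l^3 + 3*l^2 - 16*l - 48) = (l - 4)*(l + 4)*(l^2 - l - 12) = (l - 4)^2*(l + 4)*(l + 3)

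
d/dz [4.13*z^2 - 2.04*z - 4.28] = 8.26*z - 2.04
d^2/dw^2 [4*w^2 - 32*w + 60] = 8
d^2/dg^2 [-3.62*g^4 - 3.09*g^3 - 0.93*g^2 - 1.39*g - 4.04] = -43.44*g^2 - 18.54*g - 1.86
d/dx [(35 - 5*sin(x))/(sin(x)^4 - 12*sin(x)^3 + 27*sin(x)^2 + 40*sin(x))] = 5*(3*sin(x)^4 - 52*sin(x)^3 + 279*sin(x)^2 - 378*sin(x) - 280)*cos(x)/((sin(x) - 8)^2*(sin(x) - 5)^2*(sin(x) + 1)^2*sin(x)^2)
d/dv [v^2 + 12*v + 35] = 2*v + 12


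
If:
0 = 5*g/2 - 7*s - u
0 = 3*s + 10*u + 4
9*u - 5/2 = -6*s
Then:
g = 791/165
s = 61/33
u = -21/22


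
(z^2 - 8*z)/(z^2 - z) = (z - 8)/(z - 1)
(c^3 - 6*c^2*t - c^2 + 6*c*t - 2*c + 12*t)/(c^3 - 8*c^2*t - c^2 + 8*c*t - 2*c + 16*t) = (-c + 6*t)/(-c + 8*t)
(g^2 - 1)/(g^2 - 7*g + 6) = (g + 1)/(g - 6)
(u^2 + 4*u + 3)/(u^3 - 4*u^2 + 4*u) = (u^2 + 4*u + 3)/(u*(u^2 - 4*u + 4))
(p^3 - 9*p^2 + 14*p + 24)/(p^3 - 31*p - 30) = (p - 4)/(p + 5)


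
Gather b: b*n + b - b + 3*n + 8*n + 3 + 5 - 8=b*n + 11*n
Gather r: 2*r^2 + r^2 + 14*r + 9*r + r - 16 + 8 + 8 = 3*r^2 + 24*r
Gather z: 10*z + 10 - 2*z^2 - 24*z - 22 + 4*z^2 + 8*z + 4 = 2*z^2 - 6*z - 8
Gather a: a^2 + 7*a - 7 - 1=a^2 + 7*a - 8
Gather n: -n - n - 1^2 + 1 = -2*n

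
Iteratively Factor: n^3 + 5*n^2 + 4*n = (n)*(n^2 + 5*n + 4) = n*(n + 1)*(n + 4)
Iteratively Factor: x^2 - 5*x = (x - 5)*(x)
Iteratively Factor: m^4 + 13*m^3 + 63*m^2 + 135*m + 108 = (m + 3)*(m^3 + 10*m^2 + 33*m + 36) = (m + 3)^2*(m^2 + 7*m + 12) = (m + 3)^3*(m + 4)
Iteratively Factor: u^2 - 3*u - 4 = (u + 1)*(u - 4)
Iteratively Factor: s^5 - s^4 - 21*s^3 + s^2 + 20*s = (s + 4)*(s^4 - 5*s^3 - s^2 + 5*s) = (s + 1)*(s + 4)*(s^3 - 6*s^2 + 5*s) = s*(s + 1)*(s + 4)*(s^2 - 6*s + 5) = s*(s - 5)*(s + 1)*(s + 4)*(s - 1)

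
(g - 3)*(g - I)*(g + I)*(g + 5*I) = g^4 - 3*g^3 + 5*I*g^3 + g^2 - 15*I*g^2 - 3*g + 5*I*g - 15*I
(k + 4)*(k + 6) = k^2 + 10*k + 24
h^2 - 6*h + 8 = (h - 4)*(h - 2)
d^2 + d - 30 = (d - 5)*(d + 6)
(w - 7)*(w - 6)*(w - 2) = w^3 - 15*w^2 + 68*w - 84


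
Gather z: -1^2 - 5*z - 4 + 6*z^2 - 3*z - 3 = 6*z^2 - 8*z - 8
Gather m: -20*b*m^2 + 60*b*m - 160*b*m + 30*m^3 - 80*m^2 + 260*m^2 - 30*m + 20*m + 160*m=30*m^3 + m^2*(180 - 20*b) + m*(150 - 100*b)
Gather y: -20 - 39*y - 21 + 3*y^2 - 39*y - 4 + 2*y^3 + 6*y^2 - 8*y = 2*y^3 + 9*y^2 - 86*y - 45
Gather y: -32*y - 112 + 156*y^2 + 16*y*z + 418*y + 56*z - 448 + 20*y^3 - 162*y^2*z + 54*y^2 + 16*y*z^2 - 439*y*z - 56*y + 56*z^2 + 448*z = 20*y^3 + y^2*(210 - 162*z) + y*(16*z^2 - 423*z + 330) + 56*z^2 + 504*z - 560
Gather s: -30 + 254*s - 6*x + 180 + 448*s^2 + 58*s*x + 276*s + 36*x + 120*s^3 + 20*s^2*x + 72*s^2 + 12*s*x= 120*s^3 + s^2*(20*x + 520) + s*(70*x + 530) + 30*x + 150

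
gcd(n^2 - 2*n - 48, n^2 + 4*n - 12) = n + 6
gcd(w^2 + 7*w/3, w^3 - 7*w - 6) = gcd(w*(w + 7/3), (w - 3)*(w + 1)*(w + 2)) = 1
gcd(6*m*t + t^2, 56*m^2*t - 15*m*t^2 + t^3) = t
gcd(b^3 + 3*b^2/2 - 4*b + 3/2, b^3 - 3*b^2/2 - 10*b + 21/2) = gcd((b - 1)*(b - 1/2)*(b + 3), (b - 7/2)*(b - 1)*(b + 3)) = b^2 + 2*b - 3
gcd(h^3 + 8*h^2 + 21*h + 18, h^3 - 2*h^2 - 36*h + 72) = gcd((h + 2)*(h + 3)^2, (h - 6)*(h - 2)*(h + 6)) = 1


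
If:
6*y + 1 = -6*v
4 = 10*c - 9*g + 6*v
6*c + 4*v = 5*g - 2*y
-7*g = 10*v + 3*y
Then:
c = -31/28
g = -41/42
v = 22/21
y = -17/14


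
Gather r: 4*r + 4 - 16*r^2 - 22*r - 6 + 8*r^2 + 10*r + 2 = -8*r^2 - 8*r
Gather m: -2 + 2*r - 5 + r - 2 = 3*r - 9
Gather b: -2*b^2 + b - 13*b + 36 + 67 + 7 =-2*b^2 - 12*b + 110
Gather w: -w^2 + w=-w^2 + w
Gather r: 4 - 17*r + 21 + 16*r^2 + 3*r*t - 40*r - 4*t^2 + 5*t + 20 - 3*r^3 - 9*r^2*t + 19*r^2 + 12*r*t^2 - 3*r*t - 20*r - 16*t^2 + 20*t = -3*r^3 + r^2*(35 - 9*t) + r*(12*t^2 - 77) - 20*t^2 + 25*t + 45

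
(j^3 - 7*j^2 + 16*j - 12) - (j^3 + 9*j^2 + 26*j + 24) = -16*j^2 - 10*j - 36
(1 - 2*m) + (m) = 1 - m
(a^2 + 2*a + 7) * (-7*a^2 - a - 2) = -7*a^4 - 15*a^3 - 53*a^2 - 11*a - 14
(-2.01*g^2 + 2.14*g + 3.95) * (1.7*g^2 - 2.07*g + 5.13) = -3.417*g^4 + 7.7987*g^3 - 8.0261*g^2 + 2.8017*g + 20.2635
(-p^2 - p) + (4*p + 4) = -p^2 + 3*p + 4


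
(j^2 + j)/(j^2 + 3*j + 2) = j/(j + 2)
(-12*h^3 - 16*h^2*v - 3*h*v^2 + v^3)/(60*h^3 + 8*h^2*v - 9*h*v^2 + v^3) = (h + v)/(-5*h + v)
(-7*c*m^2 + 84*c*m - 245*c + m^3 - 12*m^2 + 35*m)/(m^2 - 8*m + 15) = (-7*c*m + 49*c + m^2 - 7*m)/(m - 3)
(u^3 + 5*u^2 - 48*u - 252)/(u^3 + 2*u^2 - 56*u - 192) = (u^2 - u - 42)/(u^2 - 4*u - 32)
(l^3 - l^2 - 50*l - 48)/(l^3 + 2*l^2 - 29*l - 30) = (l - 8)/(l - 5)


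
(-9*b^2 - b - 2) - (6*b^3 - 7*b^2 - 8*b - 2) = -6*b^3 - 2*b^2 + 7*b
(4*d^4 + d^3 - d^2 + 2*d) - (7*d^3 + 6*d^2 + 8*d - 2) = 4*d^4 - 6*d^3 - 7*d^2 - 6*d + 2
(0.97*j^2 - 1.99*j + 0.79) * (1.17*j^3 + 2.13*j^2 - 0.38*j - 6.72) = 1.1349*j^5 - 0.2622*j^4 - 3.683*j^3 - 4.0795*j^2 + 13.0726*j - 5.3088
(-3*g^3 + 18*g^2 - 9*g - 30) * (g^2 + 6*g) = -3*g^5 + 99*g^3 - 84*g^2 - 180*g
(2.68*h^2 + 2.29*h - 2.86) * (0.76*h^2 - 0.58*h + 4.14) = 2.0368*h^4 + 0.186*h^3 + 7.5934*h^2 + 11.1394*h - 11.8404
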